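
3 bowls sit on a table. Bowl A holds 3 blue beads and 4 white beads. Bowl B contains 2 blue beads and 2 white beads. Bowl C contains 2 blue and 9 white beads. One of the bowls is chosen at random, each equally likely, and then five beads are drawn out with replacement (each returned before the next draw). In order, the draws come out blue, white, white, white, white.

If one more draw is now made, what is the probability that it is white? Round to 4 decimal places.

The likelihood of the observed sequence under each hypothesis: P(data | bowl A) = (3/7)(4/7)(4/7)(4/7)(4/7) = 0.045695; P(data | bowl B) = (2/4)(2/4)(2/4)(2/4)(2/4) = 0.03125; P(data | bowl C) = (2/11)(9/11)(9/11)(9/11)(9/11) = 0.081477.
The prior-weighted likelihoods are 1/3 · 0.045695 = 0.015232, 1/3 · 0.03125 = 0.010417, 1/3 · 0.081477 = 0.027159; with total 0.052808.
Normalising, the posterior is P(bowl A | data) = 0.28844, P(bowl B | data) = 0.19726, P(bowl C | data) = 0.5143.
Averaging over the posterior, P(white next | data) = (4/7)(0.28844) + (1/2)(0.19726) + (9/11)(0.5143) = 0.68424.

0.6842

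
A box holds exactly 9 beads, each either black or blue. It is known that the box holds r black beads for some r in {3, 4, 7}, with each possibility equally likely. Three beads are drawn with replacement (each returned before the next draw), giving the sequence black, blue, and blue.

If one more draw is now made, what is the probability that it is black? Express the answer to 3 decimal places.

For each hypothesis, P(data | H) works out to: P(data | r = 3) = (3/9)(6/9)(6/9) = 0.14815; P(data | r = 4) = (4/9)(5/9)(5/9) = 0.13717; P(data | r = 7) = (7/9)(2/9)(2/9) = 0.038409.
The prior-weighted likelihoods are 1/3 · 0.14815 = 0.049383, 1/3 · 0.13717 = 0.045725, 1/3 · 0.038409 = 0.012803; these sum to 0.10791.
Normalising, the posterior is P(r = 3 | data) = 0.45763, P(r = 4 | data) = 0.42373, P(r = 7 | data) = 0.11864.
So P(black next | data) = Σ P(black next | H) P(H | data) = (1/3)(0.45763) + (4/9)(0.42373) + (7/9)(0.11864) = 0.43315.

0.433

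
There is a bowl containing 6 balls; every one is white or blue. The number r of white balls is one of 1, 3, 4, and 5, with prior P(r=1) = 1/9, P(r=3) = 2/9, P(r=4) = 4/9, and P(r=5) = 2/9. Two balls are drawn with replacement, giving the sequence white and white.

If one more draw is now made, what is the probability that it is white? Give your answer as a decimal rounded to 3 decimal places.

The likelihood of the observed sequence under each hypothesis: P(data | r = 1) = (1/6)(1/6) = 1/36; P(data | r = 3) = (3/6)(3/6) = 1/4; P(data | r = 4) = (4/6)(4/6) = 4/9; P(data | r = 5) = (5/6)(5/6) = 25/36.
The prior-weighted likelihoods are 1/9 · 1/36 = 1/324, 2/9 · 1/4 = 1/18, 4/9 · 4/9 = 16/81, 2/9 · 25/36 = 25/162; summing to 133/324.
Dividing through by the total gives posterior P(r = 1 | data) = 1/133, P(r = 3 | data) = 18/133, P(r = 4 | data) = 64/133, P(r = 5 | data) = 50/133.
The predictive probability is P(white next | data) = (1/6)(1/133) + (1/2)(18/133) + (2/3)(64/133) + (5/6)(50/133) = 187/266.

0.703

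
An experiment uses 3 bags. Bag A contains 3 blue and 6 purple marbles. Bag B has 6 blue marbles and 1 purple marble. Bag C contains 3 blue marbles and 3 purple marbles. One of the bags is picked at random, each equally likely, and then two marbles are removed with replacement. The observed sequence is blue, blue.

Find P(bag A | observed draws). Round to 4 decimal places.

Compute the likelihood of the observed sequence for each case: P(data | bag A) = (3/9)(3/9) = 0.11111; P(data | bag B) = (6/7)(6/7) = 0.73469; P(data | bag C) = (3/6)(3/6) = 0.25.
Multiplying each by its prior: 1/3 · 0.11111 = 0.037037, 1/3 · 0.73469 = 0.2449, 1/3 · 0.25 = 0.083333; these sum to 0.36527.
Hence P(bag A | data) = (0.037037) / (0.36527) = 0.1014.

0.1014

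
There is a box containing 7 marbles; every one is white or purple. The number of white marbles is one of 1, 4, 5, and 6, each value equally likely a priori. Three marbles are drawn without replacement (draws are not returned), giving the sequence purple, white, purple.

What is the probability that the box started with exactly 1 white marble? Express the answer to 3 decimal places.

0.469

Compute the likelihood of the observed sequence for each case: P(data | r = 1) = (6/7)(1/6)(5/5) = 1/7; P(data | r = 4) = (3/7)(4/6)(2/5) = 4/35; P(data | r = 5) = (2/7)(5/6)(1/5) = 1/21; P(data | r = 6) = (1/7)(6/6)(0/5) = 0.
The prior-weighted likelihoods are 1/4 · 1/7 = 1/28, 1/4 · 4/35 = 1/35, 1/4 · 1/21 = 1/84, 1/4 · 0 = 0; these sum to 8/105.
By Bayes' rule, P(r = 1 | data) = (1/28) / (8/105) = 15/32.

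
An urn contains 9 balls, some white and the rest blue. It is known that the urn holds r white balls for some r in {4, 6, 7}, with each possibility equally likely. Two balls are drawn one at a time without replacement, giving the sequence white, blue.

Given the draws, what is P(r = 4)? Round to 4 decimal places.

0.3846

The likelihood of the observed sequence under each hypothesis: P(data | r = 4) = (4/9)(5/8) = 5/18; P(data | r = 6) = (6/9)(3/8) = 1/4; P(data | r = 7) = (7/9)(2/8) = 7/36.
The prior-weighted likelihoods are 1/3 · 5/18 = 5/54, 1/3 · 1/4 = 1/12, 1/3 · 7/36 = 7/108; these sum to 13/54.
Hence P(r = 4 | data) = (5/54) / (13/54) = 5/13.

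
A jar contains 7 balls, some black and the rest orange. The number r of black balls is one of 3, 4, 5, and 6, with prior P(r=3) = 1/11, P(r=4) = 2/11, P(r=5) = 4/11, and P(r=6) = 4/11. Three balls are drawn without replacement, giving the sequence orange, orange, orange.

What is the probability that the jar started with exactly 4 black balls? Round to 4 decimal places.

Compute the likelihood of the observed sequence for each case: P(data | r = 3) = (4/7)(3/6)(2/5) = 4/35; P(data | r = 4) = (3/7)(2/6)(1/5) = 1/35; P(data | r = 5) = (2/7)(1/6)(0/5) = 0; P(data | r = 6) = (1/7)(0/6) = 0.
The prior-weighted likelihoods are 1/11 · 4/35 = 4/385, 2/11 · 1/35 = 2/385, 4/11 · 0 = 0, 4/11 · 0 = 0; summing to 6/385.
Therefore the posterior P(r = 4 | data) = (2/385) / (6/385) = 1/3.

0.3333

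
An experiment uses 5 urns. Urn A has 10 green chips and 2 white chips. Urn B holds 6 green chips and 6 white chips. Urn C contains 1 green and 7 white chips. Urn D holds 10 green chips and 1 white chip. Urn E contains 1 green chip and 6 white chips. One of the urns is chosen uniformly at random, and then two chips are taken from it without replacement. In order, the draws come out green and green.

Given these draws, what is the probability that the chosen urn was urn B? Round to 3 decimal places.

Under each hypothesis, the probability of the observed sequence is: P(data | urn A) = (10/12)(9/11) = 15/22; P(data | urn B) = (6/12)(5/11) = 5/22; P(data | urn C) = (1/8)(0/7) = 0; P(data | urn D) = (10/11)(9/10) = 9/11; P(data | urn E) = (1/7)(0/6) = 0.
Weighting by the prior gives 1/5 · 15/22 = 3/22, 1/5 · 5/22 = 1/22, 1/5 · 0 = 0, 1/5 · 9/11 = 9/55, 1/5 · 0 = 0; summing to 19/55.
So P(urn B | data) = (1/22) / (19/55) = 5/38.

0.132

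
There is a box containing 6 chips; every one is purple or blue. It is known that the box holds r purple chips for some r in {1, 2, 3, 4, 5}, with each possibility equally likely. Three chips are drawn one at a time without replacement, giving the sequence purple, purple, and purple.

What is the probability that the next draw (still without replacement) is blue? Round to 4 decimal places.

The likelihood of the observed sequence under each hypothesis: P(data | r = 1) = (1/6)(0/5) = 0; P(data | r = 2) = (2/6)(1/5)(0/4) = 0; P(data | r = 3) = (3/6)(2/5)(1/4) = 1/20; P(data | r = 4) = (4/6)(3/5)(2/4) = 1/5; P(data | r = 5) = (5/6)(4/5)(3/4) = 1/2.
Weighting by the prior gives 1/5 · 0 = 0, 1/5 · 0 = 0, 1/5 · 1/20 = 1/100, 1/5 · 1/5 = 1/25, 1/5 · 1/2 = 1/10; summing to 3/20.
The posterior is then P(r = 1 | data) = 0, P(r = 2 | data) = 0, P(r = 3 | data) = 1/15, P(r = 4 | data) = 4/15, P(r = 5 | data) = 2/3.
So P(blue next | data) = Σ P(blue next | H) P(H | data) = (1)(1/15) + (2/3)(4/15) + (1/3)(2/3) = 7/15.

0.4667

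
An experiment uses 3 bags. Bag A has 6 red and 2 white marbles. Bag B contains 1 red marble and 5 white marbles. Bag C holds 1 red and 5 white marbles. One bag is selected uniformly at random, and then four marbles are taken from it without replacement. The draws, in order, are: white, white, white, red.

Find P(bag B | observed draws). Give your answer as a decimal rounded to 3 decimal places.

For each hypothesis, P(data | H) works out to: P(data | bag A) = (2/8)(1/7)(0/6) = 0; P(data | bag B) = (5/6)(4/5)(3/4)(1/3) = 1/6; P(data | bag C) = (5/6)(4/5)(3/4)(1/3) = 1/6.
Weighting by the prior gives 1/3 · 0 = 0, 1/3 · 1/6 = 1/18, 1/3 · 1/6 = 1/18; summing to 1/9.
Therefore the posterior P(bag B | data) = (1/18) / (1/9) = 1/2.

0.500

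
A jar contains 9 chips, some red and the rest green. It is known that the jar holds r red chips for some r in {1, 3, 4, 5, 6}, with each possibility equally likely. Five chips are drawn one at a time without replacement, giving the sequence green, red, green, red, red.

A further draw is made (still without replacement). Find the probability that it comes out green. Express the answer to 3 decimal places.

0.514

Compute the likelihood of the observed sequence for each case: P(data | r = 1) = (8/9)(1/8)(7/7)(0/6) = 0; P(data | r = 3) = (6/9)(3/8)(5/7)(2/6)(1/5) = 1/84; P(data | r = 4) = (5/9)(4/8)(4/7)(3/6)(2/5) = 2/63; P(data | r = 5) = (4/9)(5/8)(3/7)(4/6)(3/5) = 1/21; P(data | r = 6) = (3/9)(6/8)(2/7)(5/6)(4/5) = 1/21.
The prior-weighted likelihoods are 1/5 · 0 = 0, 1/5 · 1/84 = 1/420, 1/5 · 2/63 = 2/315, 1/5 · 1/21 = 1/105, 1/5 · 1/21 = 1/105; summing to 1/36.
Normalising, the posterior is P(r = 1 | data) = 0, P(r = 3 | data) = 3/35, P(r = 4 | data) = 8/35, P(r = 5 | data) = 12/35, P(r = 6 | data) = 12/35.
The predictive probability is P(green next | data) = (1)(3/35) + (3/4)(8/35) + (1/2)(12/35) + (1/4)(12/35) = 18/35.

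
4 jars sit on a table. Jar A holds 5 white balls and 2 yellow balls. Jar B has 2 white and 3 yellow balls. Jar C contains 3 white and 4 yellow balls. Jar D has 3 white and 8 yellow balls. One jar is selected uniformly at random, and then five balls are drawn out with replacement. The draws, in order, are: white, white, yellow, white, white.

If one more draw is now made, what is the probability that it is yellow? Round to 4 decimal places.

For each hypothesis, P(data | H) works out to: P(data | jar A) = (5/7)(5/7)(2/7)(5/7)(5/7) = 0.074374; P(data | jar B) = (2/5)(2/5)(3/5)(2/5)(2/5) = 0.01536; P(data | jar C) = (3/7)(3/7)(4/7)(3/7)(3/7) = 0.019278; P(data | jar D) = (3/11)(3/11)(8/11)(3/11)(3/11) = 0.0040236.
Weighting by the prior gives 1/4 · 0.074374 = 0.018593, 1/4 · 0.01536 = 0.00384, 1/4 · 0.019278 = 0.0048194, 1/4 · 0.0040236 = 0.0010059; with total 0.028259.
Normalising, the posterior is P(jar A | data) = 0.65797, P(jar B | data) = 0.13589, P(jar C | data) = 0.17055, P(jar D | data) = 0.035596.
Averaging over the posterior, P(yellow next | data) = (2/7)(0.65797) + (3/5)(0.13589) + (4/7)(0.17055) + (8/11)(0.035596) = 0.39287.

0.3929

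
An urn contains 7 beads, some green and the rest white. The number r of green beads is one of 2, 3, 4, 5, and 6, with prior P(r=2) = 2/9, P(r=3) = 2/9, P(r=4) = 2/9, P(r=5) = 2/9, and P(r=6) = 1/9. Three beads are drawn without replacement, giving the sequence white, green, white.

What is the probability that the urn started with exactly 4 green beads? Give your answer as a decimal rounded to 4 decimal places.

0.2182

For each hypothesis, P(data | H) works out to: P(data | r = 2) = (5/7)(2/6)(4/5) = 4/21; P(data | r = 3) = (4/7)(3/6)(3/5) = 6/35; P(data | r = 4) = (3/7)(4/6)(2/5) = 4/35; P(data | r = 5) = (2/7)(5/6)(1/5) = 1/21; P(data | r = 6) = (1/7)(6/6)(0/5) = 0.
Multiplying each by its prior: 2/9 · 4/21 = 8/189, 2/9 · 6/35 = 4/105, 2/9 · 4/35 = 8/315, 2/9 · 1/21 = 2/189, 1/9 · 0 = 0; these sum to 22/189.
So P(r = 4 | data) = (8/315) / (22/189) = 12/55.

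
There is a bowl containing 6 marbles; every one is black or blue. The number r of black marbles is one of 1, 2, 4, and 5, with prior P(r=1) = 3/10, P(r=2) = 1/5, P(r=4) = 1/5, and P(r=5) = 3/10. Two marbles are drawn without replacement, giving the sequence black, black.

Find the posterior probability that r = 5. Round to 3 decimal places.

0.682

For each hypothesis, P(data | H) works out to: P(data | r = 1) = (1/6)(0/5) = 0; P(data | r = 2) = (2/6)(1/5) = 1/15; P(data | r = 4) = (4/6)(3/5) = 2/5; P(data | r = 5) = (5/6)(4/5) = 2/3.
Weighting by the prior gives 3/10 · 0 = 0, 1/5 · 1/15 = 1/75, 1/5 · 2/5 = 2/25, 3/10 · 2/3 = 1/5; with total 22/75.
So P(r = 5 | data) = (1/5) / (22/75) = 15/22.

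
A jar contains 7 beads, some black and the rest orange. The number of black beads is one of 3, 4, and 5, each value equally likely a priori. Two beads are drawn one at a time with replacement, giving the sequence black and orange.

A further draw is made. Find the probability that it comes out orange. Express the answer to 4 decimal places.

0.4370

For each hypothesis, P(data | H) works out to: P(data | r = 3) = (3/7)(4/7) = 12/49; P(data | r = 4) = (4/7)(3/7) = 12/49; P(data | r = 5) = (5/7)(2/7) = 10/49.
The prior-weighted likelihoods are 1/3 · 12/49 = 4/49, 1/3 · 12/49 = 4/49, 1/3 · 10/49 = 10/147; with total 34/147.
Normalising, the posterior is P(r = 3 | data) = 6/17, P(r = 4 | data) = 6/17, P(r = 5 | data) = 5/17.
Averaging over the posterior, P(orange next | data) = (4/7)(6/17) + (3/7)(6/17) + (2/7)(5/17) = 52/119.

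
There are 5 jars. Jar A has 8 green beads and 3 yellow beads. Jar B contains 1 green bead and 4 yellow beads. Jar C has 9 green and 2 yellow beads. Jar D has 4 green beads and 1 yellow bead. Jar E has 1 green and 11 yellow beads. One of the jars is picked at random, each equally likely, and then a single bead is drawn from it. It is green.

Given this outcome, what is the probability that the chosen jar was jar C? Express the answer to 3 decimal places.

Compute the likelihood of this draw for each case: P(data | jar A) = (8/11) = 8/11; P(data | jar B) = (1/5) = 1/5; P(data | jar C) = (9/11) = 9/11; P(data | jar D) = (4/5) = 4/5; P(data | jar E) = (1/12) = 1/12.
Multiplying each by its prior: 1/5 · 8/11 = 8/55, 1/5 · 1/5 = 1/25, 1/5 · 9/11 = 9/55, 1/5 · 4/5 = 4/25, 1/5 · 1/12 = 1/60; summing to 347/660.
So P(jar C | data) = (9/55) / (347/660) = 108/347.

0.311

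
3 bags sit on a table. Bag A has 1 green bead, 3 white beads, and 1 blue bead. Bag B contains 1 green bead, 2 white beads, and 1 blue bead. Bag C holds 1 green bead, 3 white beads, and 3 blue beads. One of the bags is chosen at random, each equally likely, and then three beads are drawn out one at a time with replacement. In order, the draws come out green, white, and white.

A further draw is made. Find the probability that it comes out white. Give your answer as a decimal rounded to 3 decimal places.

Compute the likelihood of the observed sequence for each case: P(data | bag A) = (1/5)(3/5)(3/5) = 0.072; P(data | bag B) = (1/4)(2/4)(2/4) = 0.0625; P(data | bag C) = (1/7)(3/7)(3/7) = 0.026239.
Multiplying each by its prior: 1/3 · 0.072 = 0.024, 1/3 · 0.0625 = 0.020833, 1/3 · 0.026239 = 0.0087464; these sum to 0.05358.
Dividing through by the total gives posterior P(bag A | data) = 0.44793, P(bag B | data) = 0.38883, P(bag C | data) = 0.16324.
Averaging over the posterior, P(white next | data) = (3/5)(0.44793) + (1/2)(0.38883) + (3/7)(0.16324) = 0.53313.

0.533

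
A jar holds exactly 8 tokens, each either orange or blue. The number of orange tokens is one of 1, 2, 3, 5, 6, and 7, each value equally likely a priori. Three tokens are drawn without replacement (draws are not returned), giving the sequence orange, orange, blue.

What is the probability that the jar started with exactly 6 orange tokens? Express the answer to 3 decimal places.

Compute the likelihood of the observed sequence for each case: P(data | r = 1) = (1/8)(0/7) = 0; P(data | r = 2) = (2/8)(1/7)(6/6) = 1/28; P(data | r = 3) = (3/8)(2/7)(5/6) = 5/56; P(data | r = 5) = (5/8)(4/7)(3/6) = 5/28; P(data | r = 6) = (6/8)(5/7)(2/6) = 5/28; P(data | r = 7) = (7/8)(6/7)(1/6) = 1/8.
Multiplying each by its prior: 1/6 · 0 = 0, 1/6 · 1/28 = 1/168, 1/6 · 5/56 = 5/336, 1/6 · 5/28 = 5/168, 1/6 · 5/28 = 5/168, 1/6 · 1/8 = 1/48; these sum to 17/168.
Hence P(r = 6 | data) = (5/168) / (17/168) = 5/17.

0.294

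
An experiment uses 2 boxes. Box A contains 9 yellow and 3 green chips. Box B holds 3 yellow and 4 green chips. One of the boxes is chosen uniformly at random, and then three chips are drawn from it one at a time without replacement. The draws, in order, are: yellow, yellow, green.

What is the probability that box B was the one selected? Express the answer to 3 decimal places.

Compute the likelihood of the observed sequence for each case: P(data | box A) = (9/12)(8/11)(3/10) = 9/55; P(data | box B) = (3/7)(2/6)(4/5) = 4/35.
The prior-weighted likelihoods are 1/2 · 9/55 = 9/110, 1/2 · 4/35 = 2/35; these sum to 107/770.
Therefore the posterior P(box B | data) = (2/35) / (107/770) = 44/107.

0.411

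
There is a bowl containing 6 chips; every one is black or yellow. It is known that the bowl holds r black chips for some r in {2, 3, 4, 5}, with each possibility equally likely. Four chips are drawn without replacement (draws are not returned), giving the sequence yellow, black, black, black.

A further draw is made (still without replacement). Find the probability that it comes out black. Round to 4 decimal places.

Under each hypothesis, the probability of the observed sequence is: P(data | r = 2) = (4/6)(2/5)(1/4)(0/3) = 0; P(data | r = 3) = (3/6)(3/5)(2/4)(1/3) = 1/20; P(data | r = 4) = (2/6)(4/5)(3/4)(2/3) = 2/15; P(data | r = 5) = (1/6)(5/5)(4/4)(3/3) = 1/6.
Multiplying each by its prior: 1/4 · 0 = 0, 1/4 · 1/20 = 1/80, 1/4 · 2/15 = 1/30, 1/4 · 1/6 = 1/24; with total 7/80.
Dividing through by the total gives posterior P(r = 2 | data) = 0, P(r = 3 | data) = 1/7, P(r = 4 | data) = 8/21, P(r = 5 | data) = 10/21.
The predictive probability is P(black next | data) = (0)(1/7) + (1/2)(8/21) + (1)(10/21) = 2/3.

0.6667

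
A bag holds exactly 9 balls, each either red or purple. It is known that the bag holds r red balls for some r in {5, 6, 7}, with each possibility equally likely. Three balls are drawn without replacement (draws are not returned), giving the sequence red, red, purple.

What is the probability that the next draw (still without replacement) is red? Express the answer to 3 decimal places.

0.669

Compute the likelihood of the observed sequence for each case: P(data | r = 5) = (5/9)(4/8)(4/7) = 10/63; P(data | r = 6) = (6/9)(5/8)(3/7) = 5/28; P(data | r = 7) = (7/9)(6/8)(2/7) = 1/6.
Multiplying each by its prior: 1/3 · 10/63 = 10/189, 1/3 · 5/28 = 5/84, 1/3 · 1/6 = 1/18; summing to 127/756.
Normalising, the posterior is P(r = 5 | data) = 40/127, P(r = 6 | data) = 45/127, P(r = 7 | data) = 42/127.
The predictive probability is P(red next | data) = (1/2)(40/127) + (2/3)(45/127) + (5/6)(42/127) = 85/127.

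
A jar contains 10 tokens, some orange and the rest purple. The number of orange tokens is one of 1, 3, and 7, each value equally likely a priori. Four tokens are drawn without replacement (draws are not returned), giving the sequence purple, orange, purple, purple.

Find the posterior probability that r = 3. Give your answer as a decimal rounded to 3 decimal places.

Under each hypothesis, the probability of the observed sequence is: P(data | r = 1) = (9/10)(1/9)(8/8)(7/7) = 1/10; P(data | r = 3) = (7/10)(3/9)(6/8)(5/7) = 1/8; P(data | r = 7) = (3/10)(7/9)(2/8)(1/7) = 1/120.
Weighting by the prior gives 1/3 · 1/10 = 1/30, 1/3 · 1/8 = 1/24, 1/3 · 1/120 = 1/360; with total 7/90.
Therefore the posterior P(r = 3 | data) = (1/24) / (7/90) = 15/28.

0.536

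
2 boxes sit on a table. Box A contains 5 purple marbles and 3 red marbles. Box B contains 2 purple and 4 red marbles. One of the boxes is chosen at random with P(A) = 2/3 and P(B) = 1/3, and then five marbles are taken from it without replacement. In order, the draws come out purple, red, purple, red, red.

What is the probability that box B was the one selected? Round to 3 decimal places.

For each hypothesis, P(data | H) works out to: P(data | box A) = (5/8)(3/7)(4/6)(2/5)(1/4) = 0.017857; P(data | box B) = (2/6)(4/5)(1/4)(3/3)(2/2) = 0.066667.
Multiplying each by its prior: 2/3 · 0.017857 = 0.011905, 1/3 · 0.066667 = 0.022222; these sum to 0.034127.
Hence P(box B | data) = (0.022222) / (0.034127) = 0.65116.

0.651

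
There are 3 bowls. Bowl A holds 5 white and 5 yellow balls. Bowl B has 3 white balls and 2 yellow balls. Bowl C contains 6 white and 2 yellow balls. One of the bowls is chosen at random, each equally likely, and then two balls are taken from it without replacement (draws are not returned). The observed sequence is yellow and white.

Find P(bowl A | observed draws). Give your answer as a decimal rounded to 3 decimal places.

0.351

For each hypothesis, P(data | H) works out to: P(data | bowl A) = (5/10)(5/9) = 0.27778; P(data | bowl B) = (2/5)(3/4) = 0.3; P(data | bowl C) = (2/8)(6/7) = 0.21429.
The prior-weighted likelihoods are 1/3 · 0.27778 = 0.092593, 1/3 · 0.3 = 0.1, 1/3 · 0.21429 = 0.071429; with total 0.26402.
By Bayes' rule, P(bowl A | data) = (0.092593) / (0.26402) = 0.3507.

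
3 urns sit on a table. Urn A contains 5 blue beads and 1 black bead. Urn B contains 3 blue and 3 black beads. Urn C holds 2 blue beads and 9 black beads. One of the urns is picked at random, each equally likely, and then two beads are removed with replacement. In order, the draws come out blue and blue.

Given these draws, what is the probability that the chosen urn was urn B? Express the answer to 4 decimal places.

The likelihood of the observed sequence under each hypothesis: P(data | urn A) = (5/6)(5/6) = 0.69444; P(data | urn B) = (3/6)(3/6) = 0.25; P(data | urn C) = (2/11)(2/11) = 0.033058.
The prior-weighted likelihoods are 1/3 · 0.69444 = 0.23148, 1/3 · 0.25 = 0.083333, 1/3 · 0.033058 = 0.011019; summing to 0.32583.
Therefore the posterior P(urn B | data) = (0.083333) / (0.32583) = 0.25575.

0.2558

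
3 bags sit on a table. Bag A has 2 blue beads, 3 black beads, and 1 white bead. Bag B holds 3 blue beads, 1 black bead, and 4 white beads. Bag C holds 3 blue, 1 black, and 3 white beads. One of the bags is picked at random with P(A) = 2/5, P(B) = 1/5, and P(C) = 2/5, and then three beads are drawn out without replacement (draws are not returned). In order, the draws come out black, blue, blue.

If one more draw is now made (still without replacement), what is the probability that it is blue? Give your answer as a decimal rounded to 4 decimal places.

The likelihood of the observed sequence under each hypothesis: P(data | bag A) = (3/6)(2/5)(1/4) = 1/20; P(data | bag B) = (1/8)(3/7)(2/6) = 1/56; P(data | bag C) = (1/7)(3/6)(2/5) = 1/35.
Weighting by the prior gives 2/5 · 1/20 = 1/50, 1/5 · 1/56 = 1/280, 2/5 · 1/35 = 2/175; summing to 7/200.
Dividing through by the total gives posterior P(bag A | data) = 4/7, P(bag B | data) = 5/49, P(bag C | data) = 16/49.
So P(blue next | data) = Σ P(blue next | H) P(H | data) = (0)(4/7) + (1/5)(5/49) + (1/4)(16/49) = 5/49.

0.1020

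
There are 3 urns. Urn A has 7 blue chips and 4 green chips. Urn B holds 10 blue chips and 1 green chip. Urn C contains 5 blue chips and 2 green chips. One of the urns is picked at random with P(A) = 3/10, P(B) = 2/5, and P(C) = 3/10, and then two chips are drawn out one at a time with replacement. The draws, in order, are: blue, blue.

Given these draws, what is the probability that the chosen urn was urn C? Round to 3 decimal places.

For each hypothesis, P(data | H) works out to: P(data | urn A) = (7/11)(7/11) = 0.40496; P(data | urn B) = (10/11)(10/11) = 0.82645; P(data | urn C) = (5/7)(5/7) = 0.5102.
The prior-weighted likelihoods are 3/10 · 0.40496 = 0.12149, 2/5 · 0.82645 = 0.33058, 3/10 · 0.5102 = 0.15306; summing to 0.60513.
By Bayes' rule, P(urn C | data) = (0.15306) / (0.60513) = 0.25294.

0.253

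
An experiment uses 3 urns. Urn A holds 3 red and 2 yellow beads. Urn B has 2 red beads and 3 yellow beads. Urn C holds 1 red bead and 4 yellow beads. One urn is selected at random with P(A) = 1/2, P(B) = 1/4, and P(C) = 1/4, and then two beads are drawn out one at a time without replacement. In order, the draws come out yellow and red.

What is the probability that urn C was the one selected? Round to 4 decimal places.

Under each hypothesis, the probability of the observed sequence is: P(data | urn A) = (2/5)(3/4) = 3/10; P(data | urn B) = (3/5)(2/4) = 3/10; P(data | urn C) = (4/5)(1/4) = 1/5.
Multiplying each by its prior: 1/2 · 3/10 = 3/20, 1/4 · 3/10 = 3/40, 1/4 · 1/5 = 1/20; these sum to 11/40.
By Bayes' rule, P(urn C | data) = (1/20) / (11/40) = 2/11.

0.1818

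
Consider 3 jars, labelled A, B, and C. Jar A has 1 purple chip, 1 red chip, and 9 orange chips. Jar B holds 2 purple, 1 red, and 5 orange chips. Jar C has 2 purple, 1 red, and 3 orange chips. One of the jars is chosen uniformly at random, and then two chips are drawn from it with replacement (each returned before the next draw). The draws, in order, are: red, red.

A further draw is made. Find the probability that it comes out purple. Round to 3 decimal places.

0.269

Compute the likelihood of the observed sequence for each case: P(data | jar A) = (1/11)(1/11) = 0.0082645; P(data | jar B) = (1/8)(1/8) = 0.015625; P(data | jar C) = (1/6)(1/6) = 0.027778.
Multiplying each by its prior: 1/3 · 0.0082645 = 0.0027548, 1/3 · 0.015625 = 0.0052083, 1/3 · 0.027778 = 0.0092593; with total 0.017222.
Dividing through by the total gives posterior P(jar A | data) = 0.15996, P(jar B | data) = 0.30242, P(jar C | data) = 0.53763.
The predictive probability is P(purple next | data) = (1/11)(0.15996) + (1/4)(0.30242) + (1/3)(0.53763) = 0.26935.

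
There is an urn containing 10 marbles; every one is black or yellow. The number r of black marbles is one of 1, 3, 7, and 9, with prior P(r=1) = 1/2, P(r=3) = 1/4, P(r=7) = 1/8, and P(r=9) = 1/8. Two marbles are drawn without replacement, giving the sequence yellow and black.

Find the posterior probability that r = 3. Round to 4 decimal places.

The likelihood of the observed sequence under each hypothesis: P(data | r = 1) = (9/10)(1/9) = 1/10; P(data | r = 3) = (7/10)(3/9) = 7/30; P(data | r = 7) = (3/10)(7/9) = 7/30; P(data | r = 9) = (1/10)(9/9) = 1/10.
Multiplying each by its prior: 1/2 · 1/10 = 1/20, 1/4 · 7/30 = 7/120, 1/8 · 7/30 = 7/240, 1/8 · 1/10 = 1/80; these sum to 3/20.
Therefore the posterior P(r = 3 | data) = (7/120) / (3/20) = 7/18.

0.3889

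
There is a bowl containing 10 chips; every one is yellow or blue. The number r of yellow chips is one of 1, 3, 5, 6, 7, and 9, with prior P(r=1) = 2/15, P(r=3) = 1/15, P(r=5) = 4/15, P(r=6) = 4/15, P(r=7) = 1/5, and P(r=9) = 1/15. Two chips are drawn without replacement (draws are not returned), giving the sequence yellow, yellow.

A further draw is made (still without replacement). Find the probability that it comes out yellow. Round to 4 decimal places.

0.5755

Under each hypothesis, the probability of the observed sequence is: P(data | r = 1) = (1/10)(0/9) = 0; P(data | r = 3) = (3/10)(2/9) = 1/15; P(data | r = 5) = (5/10)(4/9) = 2/9; P(data | r = 6) = (6/10)(5/9) = 1/3; P(data | r = 7) = (7/10)(6/9) = 7/15; P(data | r = 9) = (9/10)(8/9) = 4/5.
The prior-weighted likelihoods are 2/15 · 0 = 0, 1/15 · 1/15 = 1/225, 4/15 · 2/9 = 8/135, 4/15 · 1/3 = 4/45, 1/5 · 7/15 = 7/75, 1/15 · 4/5 = 4/75; these sum to 202/675.
Dividing through by the total gives posterior P(r = 1 | data) = 0, P(r = 3 | data) = 3/202, P(r = 5 | data) = 20/101, P(r = 6 | data) = 30/101, P(r = 7 | data) = 63/202, P(r = 9 | data) = 18/101.
Averaging over the posterior, P(yellow next | data) = (1/8)(3/202) + (3/8)(20/101) + (1/2)(30/101) + (5/8)(63/202) + (7/8)(18/101) = 465/808.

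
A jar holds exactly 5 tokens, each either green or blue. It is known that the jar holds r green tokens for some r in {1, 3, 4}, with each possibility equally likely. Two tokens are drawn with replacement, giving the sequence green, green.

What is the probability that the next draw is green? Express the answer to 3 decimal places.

0.708

Compute the likelihood of the observed sequence for each case: P(data | r = 1) = (1/5)(1/5) = 1/25; P(data | r = 3) = (3/5)(3/5) = 9/25; P(data | r = 4) = (4/5)(4/5) = 16/25.
Multiplying each by its prior: 1/3 · 1/25 = 1/75, 1/3 · 9/25 = 3/25, 1/3 · 16/25 = 16/75; with total 26/75.
Dividing through by the total gives posterior P(r = 1 | data) = 1/26, P(r = 3 | data) = 9/26, P(r = 4 | data) = 8/13.
Averaging over the posterior, P(green next | data) = (1/5)(1/26) + (3/5)(9/26) + (4/5)(8/13) = 46/65.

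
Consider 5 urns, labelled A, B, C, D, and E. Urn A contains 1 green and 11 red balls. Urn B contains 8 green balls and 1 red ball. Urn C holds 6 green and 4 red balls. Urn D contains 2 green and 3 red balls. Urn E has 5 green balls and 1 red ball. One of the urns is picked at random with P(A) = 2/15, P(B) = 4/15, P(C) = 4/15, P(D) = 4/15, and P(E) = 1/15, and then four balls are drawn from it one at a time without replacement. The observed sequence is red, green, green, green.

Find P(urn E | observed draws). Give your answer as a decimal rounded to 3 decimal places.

Compute the likelihood of the observed sequence for each case: P(data | urn A) = (11/12)(1/11)(0/10) = 0; P(data | urn B) = (1/9)(8/8)(7/7)(6/6) = 1/9; P(data | urn C) = (4/10)(6/9)(5/8)(4/7) = 2/21; P(data | urn D) = (3/5)(2/4)(1/3)(0/2) = 0; P(data | urn E) = (1/6)(5/5)(4/4)(3/3) = 1/6.
Multiplying each by its prior: 2/15 · 0 = 0, 4/15 · 1/9 = 4/135, 4/15 · 2/21 = 8/315, 4/15 · 0 = 0, 1/15 · 1/6 = 1/90; with total 25/378.
Hence P(urn E | data) = (1/90) / (25/378) = 21/125.

0.168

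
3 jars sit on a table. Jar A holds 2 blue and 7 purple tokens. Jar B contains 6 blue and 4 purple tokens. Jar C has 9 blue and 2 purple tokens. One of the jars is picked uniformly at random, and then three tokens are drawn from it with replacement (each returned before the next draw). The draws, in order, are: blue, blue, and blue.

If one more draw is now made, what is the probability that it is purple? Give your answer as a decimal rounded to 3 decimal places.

For each hypothesis, P(data | H) works out to: P(data | jar A) = (2/9)(2/9)(2/9) = 0.010974; P(data | jar B) = (6/10)(6/10)(6/10) = 0.216; P(data | jar C) = (9/11)(9/11)(9/11) = 0.54771.
The prior-weighted likelihoods are 1/3 · 0.010974 = 0.003658, 1/3 · 0.216 = 0.072, 1/3 · 0.54771 = 0.18257; these sum to 0.25823.
Normalising, the posterior is P(jar A | data) = 0.014166, P(jar B | data) = 0.27882, P(jar C | data) = 0.70701.
Averaging over the posterior, P(purple next | data) = (7/9)(0.014166) + (2/5)(0.27882) + (2/11)(0.70701) = 0.25109.

0.251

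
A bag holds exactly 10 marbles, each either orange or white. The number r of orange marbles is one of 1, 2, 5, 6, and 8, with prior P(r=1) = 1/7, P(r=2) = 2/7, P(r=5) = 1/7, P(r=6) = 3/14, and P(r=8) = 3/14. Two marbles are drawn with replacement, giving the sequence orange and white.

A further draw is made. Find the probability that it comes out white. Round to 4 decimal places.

For each hypothesis, P(data | H) works out to: P(data | r = 1) = (1/10)(9/10) = 9/100; P(data | r = 2) = (2/10)(8/10) = 4/25; P(data | r = 5) = (5/10)(5/10) = 1/4; P(data | r = 6) = (6/10)(4/10) = 6/25; P(data | r = 8) = (8/10)(2/10) = 4/25.
Multiplying each by its prior: 1/7 · 9/100 = 9/700, 2/7 · 4/25 = 8/175, 1/7 · 1/4 = 1/28, 3/14 · 6/25 = 9/175, 3/14 · 4/25 = 6/175; these sum to 9/50.
Dividing through by the total gives posterior P(r = 1 | data) = 1/14, P(r = 2 | data) = 16/63, P(r = 5 | data) = 25/126, P(r = 6 | data) = 2/7, P(r = 8 | data) = 4/21.
So P(white next | data) = Σ P(white next | H) P(H | data) = (9/10)(1/14) + (4/5)(16/63) + (1/2)(25/126) + (2/5)(2/7) + (1/5)(4/21) = 109/210.

0.5190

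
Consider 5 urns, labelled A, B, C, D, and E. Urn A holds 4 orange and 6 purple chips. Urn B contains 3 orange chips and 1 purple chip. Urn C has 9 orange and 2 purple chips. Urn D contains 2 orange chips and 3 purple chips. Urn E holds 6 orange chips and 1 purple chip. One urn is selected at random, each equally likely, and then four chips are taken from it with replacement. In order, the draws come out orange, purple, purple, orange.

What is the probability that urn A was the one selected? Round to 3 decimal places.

0.307

Under each hypothesis, the probability of the observed sequence is: P(data | urn A) = (4/10)(6/10)(6/10)(4/10) = 0.0576; P(data | urn B) = (3/4)(1/4)(1/4)(3/4) = 0.035156; P(data | urn C) = (9/11)(2/11)(2/11)(9/11) = 0.02213; P(data | urn D) = (2/5)(3/5)(3/5)(2/5) = 0.0576; P(data | urn E) = (6/7)(1/7)(1/7)(6/7) = 0.014994.
Weighting by the prior gives 1/5 · 0.0576 = 0.01152, 1/5 · 0.035156 = 0.0070313, 1/5 · 0.02213 = 0.0044259, 1/5 · 0.0576 = 0.01152, 1/5 · 0.014994 = 0.0029988; summing to 0.037496.
By Bayes' rule, P(urn A | data) = (0.01152) / (0.037496) = 0.30723.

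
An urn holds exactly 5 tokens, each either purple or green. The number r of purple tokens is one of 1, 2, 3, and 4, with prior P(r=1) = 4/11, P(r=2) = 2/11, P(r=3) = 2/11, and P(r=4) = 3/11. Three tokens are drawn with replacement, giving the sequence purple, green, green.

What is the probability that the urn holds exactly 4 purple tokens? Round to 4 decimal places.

0.0882

Compute the likelihood of the observed sequence for each case: P(data | r = 1) = (1/5)(4/5)(4/5) = 0.128; P(data | r = 2) = (2/5)(3/5)(3/5) = 0.144; P(data | r = 3) = (3/5)(2/5)(2/5) = 0.096; P(data | r = 4) = (4/5)(1/5)(1/5) = 0.032.
Multiplying each by its prior: 4/11 · 0.128 = 0.046545, 2/11 · 0.144 = 0.026182, 2/11 · 0.096 = 0.017455, 3/11 · 0.032 = 0.0087273; these sum to 0.098909.
By Bayes' rule, P(r = 4 | data) = (0.0087273) / (0.098909) = 0.088235.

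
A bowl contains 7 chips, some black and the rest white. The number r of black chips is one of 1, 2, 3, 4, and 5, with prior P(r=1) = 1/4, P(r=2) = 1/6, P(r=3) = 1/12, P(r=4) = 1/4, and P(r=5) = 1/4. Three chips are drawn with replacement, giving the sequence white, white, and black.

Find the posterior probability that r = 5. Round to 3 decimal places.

Compute the likelihood of the observed sequence for each case: P(data | r = 1) = (6/7)(6/7)(1/7) = 0.10496; P(data | r = 2) = (5/7)(5/7)(2/7) = 0.14577; P(data | r = 3) = (4/7)(4/7)(3/7) = 0.13994; P(data | r = 4) = (3/7)(3/7)(4/7) = 0.10496; P(data | r = 5) = (2/7)(2/7)(5/7) = 0.058309.
Weighting by the prior gives 1/4 · 0.10496 = 0.026239, 1/6 · 0.14577 = 0.024295, 1/12 · 0.13994 = 0.011662, 1/4 · 0.10496 = 0.026239, 1/4 · 0.058309 = 0.014577; these sum to 0.10301.
Therefore the posterior P(r = 5 | data) = (0.014577) / (0.10301) = 0.14151.

0.142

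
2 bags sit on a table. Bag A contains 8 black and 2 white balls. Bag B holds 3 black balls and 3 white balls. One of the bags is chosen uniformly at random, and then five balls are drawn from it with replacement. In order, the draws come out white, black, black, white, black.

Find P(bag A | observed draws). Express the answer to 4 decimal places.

0.3959

The likelihood of the observed sequence under each hypothesis: P(data | bag A) = (2/10)(8/10)(8/10)(2/10)(8/10) = 0.02048; P(data | bag B) = (3/6)(3/6)(3/6)(3/6)(3/6) = 0.03125.
Multiplying each by its prior: 1/2 · 0.02048 = 0.01024, 1/2 · 0.03125 = 0.015625; these sum to 0.025865.
Hence P(bag A | data) = (0.01024) / (0.025865) = 0.3959.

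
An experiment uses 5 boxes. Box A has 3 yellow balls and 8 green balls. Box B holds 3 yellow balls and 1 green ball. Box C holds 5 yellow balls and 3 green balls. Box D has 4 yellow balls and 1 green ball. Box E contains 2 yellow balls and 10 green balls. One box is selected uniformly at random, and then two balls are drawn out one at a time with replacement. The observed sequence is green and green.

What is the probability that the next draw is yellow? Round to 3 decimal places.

Under each hypothesis, the probability of the observed sequence is: P(data | box A) = (8/11)(8/11) = 0.52893; P(data | box B) = (1/4)(1/4) = 0.0625; P(data | box C) = (3/8)(3/8) = 0.14062; P(data | box D) = (1/5)(1/5) = 0.04; P(data | box E) = (10/12)(10/12) = 0.69444.
Weighting by the prior gives 1/5 · 0.52893 = 0.10579, 1/5 · 0.0625 = 0.0125, 1/5 · 0.14062 = 0.028125, 1/5 · 0.04 = 0.008, 1/5 · 0.69444 = 0.13889; summing to 0.2933.
The posterior is then P(box A | data) = 0.36067, P(box B | data) = 0.042619, P(box C | data) = 0.095892, P(box D | data) = 0.027276, P(box E | data) = 0.47354.
The predictive probability is P(yellow next | data) = (3/11)(0.36067) + (3/4)(0.042619) + (5/8)(0.095892) + (4/5)(0.027276) + (1/6)(0.47354) = 0.29101.

0.291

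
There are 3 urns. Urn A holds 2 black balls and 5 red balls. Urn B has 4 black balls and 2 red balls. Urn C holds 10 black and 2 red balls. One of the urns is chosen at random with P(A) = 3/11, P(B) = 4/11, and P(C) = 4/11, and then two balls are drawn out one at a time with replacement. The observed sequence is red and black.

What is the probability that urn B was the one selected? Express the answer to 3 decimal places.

0.432

The likelihood of the observed sequence under each hypothesis: P(data | urn A) = (5/7)(2/7) = 0.20408; P(data | urn B) = (2/6)(4/6) = 0.22222; P(data | urn C) = (2/12)(10/12) = 0.13889.
Weighting by the prior gives 3/11 · 0.20408 = 0.055659, 4/11 · 0.22222 = 0.080808, 4/11 · 0.13889 = 0.050505; summing to 0.18697.
By Bayes' rule, P(urn B | data) = (0.080808) / (0.18697) = 0.43219.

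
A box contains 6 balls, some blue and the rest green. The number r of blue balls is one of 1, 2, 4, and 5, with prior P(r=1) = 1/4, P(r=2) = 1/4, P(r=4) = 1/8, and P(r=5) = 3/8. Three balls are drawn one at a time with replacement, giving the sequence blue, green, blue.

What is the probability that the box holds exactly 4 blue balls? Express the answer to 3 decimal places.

Compute the likelihood of the observed sequence for each case: P(data | r = 1) = (1/6)(5/6)(1/6) = 0.023148; P(data | r = 2) = (2/6)(4/6)(2/6) = 0.074074; P(data | r = 4) = (4/6)(2/6)(4/6) = 0.14815; P(data | r = 5) = (5/6)(1/6)(5/6) = 0.11574.
Weighting by the prior gives 1/4 · 0.023148 = 0.005787, 1/4 · 0.074074 = 0.018519, 1/8 · 0.14815 = 0.018519, 3/8 · 0.11574 = 0.043403; with total 0.086227.
Therefore the posterior P(r = 4 | data) = (0.018519) / (0.086227) = 0.21477.

0.215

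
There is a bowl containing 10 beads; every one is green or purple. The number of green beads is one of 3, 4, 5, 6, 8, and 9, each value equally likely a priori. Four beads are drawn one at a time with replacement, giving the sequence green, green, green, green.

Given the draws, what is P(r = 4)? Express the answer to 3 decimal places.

0.020

For each hypothesis, P(data | H) works out to: P(data | r = 3) = (3/10)(3/10)(3/10)(3/10) = 0.0081; P(data | r = 4) = (4/10)(4/10)(4/10)(4/10) = 0.0256; P(data | r = 5) = (5/10)(5/10)(5/10)(5/10) = 0.0625; P(data | r = 6) = (6/10)(6/10)(6/10)(6/10) = 0.1296; P(data | r = 8) = (8/10)(8/10)(8/10)(8/10) = 0.4096; P(data | r = 9) = (9/10)(9/10)(9/10)(9/10) = 0.6561.
Weighting by the prior gives 1/6 · 0.0081 = 0.00135, 1/6 · 0.0256 = 0.0042667, 1/6 · 0.0625 = 0.010417, 1/6 · 0.1296 = 0.0216, 1/6 · 0.4096 = 0.068267, 1/6 · 0.6561 = 0.10935; with total 0.21525.
So P(r = 4 | data) = (0.0042667) / (0.21525) = 0.019822.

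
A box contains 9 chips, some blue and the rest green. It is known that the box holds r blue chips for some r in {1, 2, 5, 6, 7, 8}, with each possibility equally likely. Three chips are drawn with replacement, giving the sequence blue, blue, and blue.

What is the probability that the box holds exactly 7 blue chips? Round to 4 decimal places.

Compute the likelihood of the observed sequence for each case: P(data | r = 1) = (1/9)(1/9)(1/9) = 0.0013717; P(data | r = 2) = (2/9)(2/9)(2/9) = 0.010974; P(data | r = 5) = (5/9)(5/9)(5/9) = 0.17147; P(data | r = 6) = (6/9)(6/9)(6/9) = 0.2963; P(data | r = 7) = (7/9)(7/9)(7/9) = 0.47051; P(data | r = 8) = (8/9)(8/9)(8/9) = 0.70233.
Weighting by the prior gives 1/6 · 0.0013717 = 0.00022862, 1/6 · 0.010974 = 0.001829, 1/6 · 0.17147 = 0.028578, 1/6 · 0.2963 = 0.049383, 1/6 · 0.47051 = 0.078418, 1/6 · 0.70233 = 0.11706; summing to 0.27549.
By Bayes' rule, P(r = 7 | data) = (0.078418) / (0.27549) = 0.28465.

0.2846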